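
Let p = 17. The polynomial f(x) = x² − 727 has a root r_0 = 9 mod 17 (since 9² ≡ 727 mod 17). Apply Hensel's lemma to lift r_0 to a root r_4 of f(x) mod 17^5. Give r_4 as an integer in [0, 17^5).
r_4 = 1041344 (mod 1419857)

Hensel's recurrence: r_{i+1} = r_i − f(r_i)·(f′(r_i))^{-1} mod 17^{i+2}, with f′(x) = 2x. Iterate:
  r_0 = 9 (mod 17)
  r_1 = 77 (mod 289)
  r_2 = 4701 (mod 4913)
  r_3 = 39092 (mod 83521)
  r_4 = 1041344 (mod 1419857)
Final: r_4 = 1041344, and one checks f(r_4) ≡ 0 mod 17^5.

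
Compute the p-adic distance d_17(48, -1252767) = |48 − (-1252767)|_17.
d_17(48, -1252767) = 1/83521

Step 1 — x − y = 48 − (-1252767) = 1252815. Step 2 — v_17(1252815) = 4 (factor: 1252815 = (17^4 · 15); the sign does not affect v_p). Step 3 — |x − y|_17 = 17^{-4} = 1/83521.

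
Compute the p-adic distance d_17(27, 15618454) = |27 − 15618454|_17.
d_17(27, 15618454) = 1/1419857

Step 1 — x − y = 27 − 15618454 = -15618427. Step 2 — v_17(-15618427) = 5 (factor: -15618427 = −(17^5 · 11); the sign does not affect v_p). Step 3 — |x − y|_17 = 17^{-5} = 1/1419857.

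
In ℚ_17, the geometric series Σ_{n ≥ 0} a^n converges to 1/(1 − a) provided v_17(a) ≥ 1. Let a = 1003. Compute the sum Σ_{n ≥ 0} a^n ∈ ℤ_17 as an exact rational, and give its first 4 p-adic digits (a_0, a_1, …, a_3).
Σ a^n = 1/(1 − a) = -1/1002;  first 4 digits = (1, 8, 16, 2)

v_17(a) = 1 ≥ 1, so the series converges in ℤ_17 to 1/(1 − a) = 1/(1 − 1003) = -1/1002. Expand this rational in ℤ_17: compute digits iteratively via d_i = x_i mod 17, x_{i+1} = (x_i − d_i)/17. The first 4 digits are (1, 8, 16, 2).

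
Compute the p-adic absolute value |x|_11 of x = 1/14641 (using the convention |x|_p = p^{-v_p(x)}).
|1/14641|_11 = 14641

Step 1 — compute v_11(x) by factoring powers of 11 out of the numerator and denominator: v_11(1/14641) = -4. Step 2 — apply |x|_p = p^{-v_p(x)} = 11^{4} = 14641.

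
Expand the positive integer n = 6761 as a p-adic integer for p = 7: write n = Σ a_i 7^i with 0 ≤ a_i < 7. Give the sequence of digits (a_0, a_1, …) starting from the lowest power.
(a_0, a_1, …) = (6, 6, 4, 5, 2)

Repeated division by 7 gives the digits low-to-high: 6761 = 6 + 6·7^1 + 4·7^2 + 5·7^3 + 2·7^4. Digit sequence: (6, 6, 4, 5, 2).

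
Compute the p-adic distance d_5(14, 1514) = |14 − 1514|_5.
d_5(14, 1514) = 1/125

Step 1 — x − y = 14 − 1514 = -1500. Step 2 — v_5(-1500) = 3 (factor: -1500 = −(5^3 · 12); the sign does not affect v_p). Step 3 — |x − y|_5 = 5^{-3} = 1/125.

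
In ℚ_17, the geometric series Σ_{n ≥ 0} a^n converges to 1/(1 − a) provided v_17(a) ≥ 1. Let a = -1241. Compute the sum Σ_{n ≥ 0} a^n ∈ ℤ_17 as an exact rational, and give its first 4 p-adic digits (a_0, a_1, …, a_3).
Σ a^n = 1/(1 − a) = 1/1242;  first 4 digits = (1, 12, 3, 1)

v_17(a) = 1 ≥ 1, so the series converges in ℤ_17 to 1/(1 − a) = 1/(1 − (-1241)) = 1/1242. Expand this rational in ℤ_17: compute digits iteratively via d_i = x_i mod 17, x_{i+1} = (x_i − d_i)/17. The first 4 digits are (1, 12, 3, 1).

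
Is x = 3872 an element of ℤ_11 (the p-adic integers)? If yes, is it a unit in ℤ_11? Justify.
x ∈ ℤ_11 but not a unit; v_11(x) = 2 > 0

ℤ_11 = {x ∈ ℚ_11 : v_11(x) ≥ 0} and ℤ_11^× = {x ∈ ℤ_11 : v_11(x) = 0}. Here v_11(3872) = v_11(num) − v_11(den) = 2; compare against these criteria.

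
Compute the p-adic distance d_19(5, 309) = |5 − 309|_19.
d_19(5, 309) = 1/19

Step 1 — x − y = 5 − 309 = -304. Step 2 — v_19(-304) = 1 (factor: -304 = −(19^1 · 16); the sign does not affect v_p). Step 3 — |x − y|_19 = 19^{-1} = 1/19.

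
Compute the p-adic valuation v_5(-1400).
v_5(-1400) = 2

v_5(n) is the largest exponent k such that 5^k divides n. Factor out: -1400 = -5^2 · 56. (Sign doesn't affect v_p.) So v_5(-1400) = 2.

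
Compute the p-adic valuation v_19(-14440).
v_19(-14440) = 2

v_19(n) is the largest exponent k such that 19^k divides n. Factor out: -14440 = -19^2 · 40. (Sign doesn't affect v_p.) So v_19(-14440) = 2.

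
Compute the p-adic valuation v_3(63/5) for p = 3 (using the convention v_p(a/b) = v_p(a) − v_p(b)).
v_3(63/5) = 2

Factor powers of 3 from the numerator and denominator of the reduced fraction: 63 = 3^2 · 7 and 5 = 3^0 · 5. Apply v_p(a/b) = v_p(a) − v_p(b): v_3(63/5) = 2 − 0 = 2.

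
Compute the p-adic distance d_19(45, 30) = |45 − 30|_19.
d_19(45, 30) = 1

Step 1 — x − y = 45 − 30 = 15. Step 2 — v_19(15) = 0 (factor: 15 = (19^0 · 15); the sign does not affect v_p). Step 3 — |x − y|_19 = 19^{0} = 1.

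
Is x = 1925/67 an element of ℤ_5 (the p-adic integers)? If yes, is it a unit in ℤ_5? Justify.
x ∈ ℤ_5 but not a unit; v_5(x) = 2 > 0

ℤ_5 = {x ∈ ℚ_5 : v_5(x) ≥ 0} and ℤ_5^× = {x ∈ ℤ_5 : v_5(x) = 0}. Here v_5(1925/67) = v_5(num) − v_5(den) = 2; compare against these criteria.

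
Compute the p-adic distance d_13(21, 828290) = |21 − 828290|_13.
d_13(21, 828290) = 1/28561

Step 1 — x − y = 21 − 828290 = -828269. Step 2 — v_13(-828269) = 4 (factor: -828269 = −(13^4 · 29); the sign does not affect v_p). Step 3 — |x − y|_13 = 13^{-4} = 1/28561.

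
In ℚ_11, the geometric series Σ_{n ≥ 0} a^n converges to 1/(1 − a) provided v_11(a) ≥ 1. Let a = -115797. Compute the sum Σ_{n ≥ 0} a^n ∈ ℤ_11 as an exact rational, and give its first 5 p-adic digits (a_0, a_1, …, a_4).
Σ a^n = 1/(1 − a) = 1/115798;  first 5 digits = (1, 0, 0, 1, 3)

v_11(a) = 3 ≥ 1, so the series converges in ℤ_11 to 1/(1 − a) = 1/(1 − (-115797)) = 1/115798. Expand this rational in ℤ_11: compute digits iteratively via d_i = x_i mod 11, x_{i+1} = (x_i − d_i)/11. The first 5 digits are (1, 0, 0, 1, 3).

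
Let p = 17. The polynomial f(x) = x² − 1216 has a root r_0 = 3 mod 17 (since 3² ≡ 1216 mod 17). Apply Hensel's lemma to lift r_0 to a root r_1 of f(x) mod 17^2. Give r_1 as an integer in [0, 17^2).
r_1 = 156 (mod 289)

Hensel's recurrence: r_{i+1} = r_i − f(r_i)·(f′(r_i))^{-1} mod 17^{i+2}, with f′(x) = 2x. Iterate:
  r_0 = 3 (mod 17)
  r_1 = 156 (mod 289)
Final: r_1 = 156, and one checks f(r_1) ≡ 0 mod 17^2.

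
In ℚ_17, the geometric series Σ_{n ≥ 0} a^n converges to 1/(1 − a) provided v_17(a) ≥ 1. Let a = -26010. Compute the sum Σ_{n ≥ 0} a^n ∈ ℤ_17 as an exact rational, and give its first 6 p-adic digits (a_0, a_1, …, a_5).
Σ a^n = 1/(1 − a) = 1/26011;  first 6 digits = (1, 0, 12, 11, 7, 0)

v_17(a) = 2 ≥ 1, so the series converges in ℤ_17 to 1/(1 − a) = 1/(1 − (-26010)) = 1/26011. Expand this rational in ℤ_17: compute digits iteratively via d_i = x_i mod 17, x_{i+1} = (x_i − d_i)/17. The first 6 digits are (1, 0, 12, 11, 7, 0).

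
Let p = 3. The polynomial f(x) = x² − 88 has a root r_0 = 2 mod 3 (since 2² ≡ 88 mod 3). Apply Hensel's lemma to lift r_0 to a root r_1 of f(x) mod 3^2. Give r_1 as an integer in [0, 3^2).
r_1 = 5 (mod 9)

Hensel's recurrence: r_{i+1} = r_i − f(r_i)·(f′(r_i))^{-1} mod 3^{i+2}, with f′(x) = 2x. Iterate:
  r_0 = 2 (mod 3)
  r_1 = 5 (mod 9)
Final: r_1 = 5, and one checks f(r_1) ≡ 0 mod 3^2.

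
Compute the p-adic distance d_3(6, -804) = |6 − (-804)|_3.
d_3(6, -804) = 1/81

Step 1 — x − y = 6 − (-804) = 810. Step 2 — v_3(810) = 4 (factor: 810 = (3^4 · 10); the sign does not affect v_p). Step 3 — |x − y|_3 = 3^{-4} = 1/81.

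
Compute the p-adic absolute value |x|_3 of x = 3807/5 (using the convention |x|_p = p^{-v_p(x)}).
|3807/5|_3 = 1/81

Step 1 — compute v_3(x) by factoring powers of 3 out of the numerator and denominator: v_3(3807/5) = 4. Step 2 — apply |x|_p = p^{-v_p(x)} = 3^{-4} = 1/81.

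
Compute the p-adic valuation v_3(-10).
v_3(-10) = 0

v_3(n) is the largest exponent k such that 3^k divides n. Factor out: -10 = -3^0 · 10. (Sign doesn't affect v_p.) So v_3(-10) = 0.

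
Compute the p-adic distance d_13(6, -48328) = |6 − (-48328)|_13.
d_13(6, -48328) = 1/2197

Step 1 — x − y = 6 − (-48328) = 48334. Step 2 — v_13(48334) = 3 (factor: 48334 = (13^3 · 22); the sign does not affect v_p). Step 3 — |x − y|_13 = 13^{-3} = 1/2197.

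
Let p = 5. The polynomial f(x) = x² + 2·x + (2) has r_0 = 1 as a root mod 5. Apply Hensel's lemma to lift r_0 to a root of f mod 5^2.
r_1 = 6 (mod 25)

Hensel: r_{i+1} = r_i − f(r_i)·(f′(r_i))^{-1} mod 5^{i+2}, f′(x) = 2x + 2. Iterate:
  r_0 = 1 (mod 5)
  r_1 = 6 (mod 25)
Final: r = 6 satisfies f(r) ≡ 0 mod 5^2.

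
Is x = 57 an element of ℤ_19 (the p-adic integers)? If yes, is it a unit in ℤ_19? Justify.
x ∈ ℤ_19 but not a unit; v_19(x) = 1 > 0

ℤ_19 = {x ∈ ℚ_19 : v_19(x) ≥ 0} and ℤ_19^× = {x ∈ ℤ_19 : v_19(x) = 0}. Here v_19(57) = v_19(num) − v_19(den) = 1; compare against these criteria.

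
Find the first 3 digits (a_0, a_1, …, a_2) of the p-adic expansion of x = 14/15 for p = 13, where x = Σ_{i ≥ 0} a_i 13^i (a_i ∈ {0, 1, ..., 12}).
(a_0, …, a_2) = (7, 3, 11)

v_13(14/15) = 0 (numerator and denominator both coprime to 13), so x ∈ ℤ_13^×. Compute digits iteratively via a_i = x_i mod 13, x_{i+1} = (x_i − a_i)/13, with x_0 = x:
  x_0 = 14/15;  a_0 = 7;  x_1 = (x_0 − 7)/13 = -7/15
  x_1 = -7/15;  a_1 = 3;  x_2 = (x_1 − 3)/13 = -4/15
  x_2 = -4/15;  a_2 = 11;  x_3 = (x_2 − 11)/13 = -13/15
Digits: (7, 3, 11).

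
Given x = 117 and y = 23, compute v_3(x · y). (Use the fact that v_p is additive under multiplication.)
v_3(2691) = 2

v_p(x) = 2 (factor: 117 = 3^2 · 13); v_p(y) = 0 (factor: 23 = 3^0 · 23). Additivity: v_p(xy) = v_p(x) + v_p(y) = 2 + 0 = 2. (Direct check: xy = 2691 = 3^2 · (299).)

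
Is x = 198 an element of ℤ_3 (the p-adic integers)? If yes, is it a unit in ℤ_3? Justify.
x ∈ ℤ_3 but not a unit; v_3(x) = 2 > 0

ℤ_3 = {x ∈ ℚ_3 : v_3(x) ≥ 0} and ℤ_3^× = {x ∈ ℤ_3 : v_3(x) = 0}. Here v_3(198) = v_3(num) − v_3(den) = 2; compare against these criteria.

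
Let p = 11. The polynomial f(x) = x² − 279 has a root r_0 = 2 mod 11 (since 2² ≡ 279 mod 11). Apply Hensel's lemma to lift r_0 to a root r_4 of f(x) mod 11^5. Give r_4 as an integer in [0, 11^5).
r_4 = 43540 (mod 161051)

Hensel's recurrence: r_{i+1} = r_i − f(r_i)·(f′(r_i))^{-1} mod 11^{i+2}, with f′(x) = 2x. Iterate:
  r_0 = 2 (mod 11)
  r_1 = 101 (mod 121)
  r_2 = 948 (mod 1331)
  r_3 = 14258 (mod 14641)
  r_4 = 43540 (mod 161051)
Final: r_4 = 43540, and one checks f(r_4) ≡ 0 mod 11^5.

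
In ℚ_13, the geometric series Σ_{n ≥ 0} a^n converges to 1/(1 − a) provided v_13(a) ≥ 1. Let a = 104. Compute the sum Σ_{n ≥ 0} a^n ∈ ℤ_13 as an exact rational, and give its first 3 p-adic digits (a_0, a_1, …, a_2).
Σ a^n = 1/(1 − a) = -1/103;  first 3 digits = (1, 8, 12)

v_13(a) = 1 ≥ 1, so the series converges in ℤ_13 to 1/(1 − a) = 1/(1 − 104) = -1/103. Expand this rational in ℤ_13: compute digits iteratively via d_i = x_i mod 13, x_{i+1} = (x_i − d_i)/13. The first 3 digits are (1, 8, 12).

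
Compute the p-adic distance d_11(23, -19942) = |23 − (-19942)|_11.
d_11(23, -19942) = 1/1331

Step 1 — x − y = 23 − (-19942) = 19965. Step 2 — v_11(19965) = 3 (factor: 19965 = (11^3 · 15); the sign does not affect v_p). Step 3 — |x − y|_11 = 11^{-3} = 1/1331.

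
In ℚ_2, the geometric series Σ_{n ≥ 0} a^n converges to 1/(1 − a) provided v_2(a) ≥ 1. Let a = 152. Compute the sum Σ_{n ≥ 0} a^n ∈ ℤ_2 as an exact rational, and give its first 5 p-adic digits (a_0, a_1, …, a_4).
Σ a^n = 1/(1 − a) = -1/151;  first 5 digits = (1, 0, 0, 1, 1)

v_2(a) = 3 ≥ 1, so the series converges in ℤ_2 to 1/(1 − a) = 1/(1 − 152) = -1/151. Expand this rational in ℤ_2: compute digits iteratively via d_i = x_i mod 2, x_{i+1} = (x_i − d_i)/2. The first 5 digits are (1, 0, 0, 1, 1).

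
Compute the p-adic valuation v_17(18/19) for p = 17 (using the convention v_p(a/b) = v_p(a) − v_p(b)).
v_17(18/19) = 0

Factor powers of 17 from the numerator and denominator of the reduced fraction: 18 = 17^0 · 18 and 19 = 17^0 · 19. Apply v_p(a/b) = v_p(a) − v_p(b): v_17(18/19) = 0 − 0 = 0.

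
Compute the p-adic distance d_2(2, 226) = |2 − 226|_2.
d_2(2, 226) = 1/32

Step 1 — x − y = 2 − 226 = -224. Step 2 — v_2(-224) = 5 (factor: -224 = −(2^5 · 7); the sign does not affect v_p). Step 3 — |x − y|_2 = 2^{-5} = 1/32.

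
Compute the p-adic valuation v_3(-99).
v_3(-99) = 2

v_3(n) is the largest exponent k such that 3^k divides n. Factor out: -99 = -3^2 · 11. (Sign doesn't affect v_p.) So v_3(-99) = 2.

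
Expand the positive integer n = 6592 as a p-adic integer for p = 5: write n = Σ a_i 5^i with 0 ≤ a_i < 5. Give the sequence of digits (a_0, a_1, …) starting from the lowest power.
(a_0, a_1, …) = (2, 3, 3, 2, 0, 2)

Repeated division by 5 gives the digits low-to-high: 6592 = 2 + 3·5^1 + 3·5^2 + 2·5^3 + 2·5^5. Digit sequence: (2, 3, 3, 2, 0, 2).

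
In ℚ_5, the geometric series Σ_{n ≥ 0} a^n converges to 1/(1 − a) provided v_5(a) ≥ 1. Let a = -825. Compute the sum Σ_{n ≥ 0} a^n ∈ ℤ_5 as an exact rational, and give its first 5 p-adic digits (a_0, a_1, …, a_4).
Σ a^n = 1/(1 − a) = 1/826;  first 5 digits = (1, 0, 2, 3, 2)

v_5(a) = 2 ≥ 1, so the series converges in ℤ_5 to 1/(1 − a) = 1/(1 − (-825)) = 1/826. Expand this rational in ℤ_5: compute digits iteratively via d_i = x_i mod 5, x_{i+1} = (x_i − d_i)/5. The first 5 digits are (1, 0, 2, 3, 2).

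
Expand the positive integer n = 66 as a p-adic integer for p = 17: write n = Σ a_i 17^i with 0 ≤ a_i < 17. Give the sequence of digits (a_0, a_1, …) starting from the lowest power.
(a_0, a_1, …) = (15, 3)

Repeated division by 17 gives the digits low-to-high: 66 = 15 + 3·17^1. Digit sequence: (15, 3).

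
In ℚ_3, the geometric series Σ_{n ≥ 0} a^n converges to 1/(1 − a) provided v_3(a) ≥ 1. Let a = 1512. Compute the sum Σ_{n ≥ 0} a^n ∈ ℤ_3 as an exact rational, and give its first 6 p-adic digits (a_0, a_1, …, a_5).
Σ a^n = 1/(1 − a) = -1/1511;  first 6 digits = (1, 0, 0, 2, 0, 0)

v_3(a) = 3 ≥ 1, so the series converges in ℤ_3 to 1/(1 − a) = 1/(1 − 1512) = -1/1511. Expand this rational in ℤ_3: compute digits iteratively via d_i = x_i mod 3, x_{i+1} = (x_i − d_i)/3. The first 6 digits are (1, 0, 0, 2, 0, 0).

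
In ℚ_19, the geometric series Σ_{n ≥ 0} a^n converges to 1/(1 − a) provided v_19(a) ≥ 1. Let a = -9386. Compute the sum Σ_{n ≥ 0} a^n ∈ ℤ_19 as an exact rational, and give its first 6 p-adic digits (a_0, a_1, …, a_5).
Σ a^n = 1/(1 − a) = 1/9387;  first 6 digits = (1, 0, 12, 17, 10, 16)

v_19(a) = 2 ≥ 1, so the series converges in ℤ_19 to 1/(1 − a) = 1/(1 − (-9386)) = 1/9387. Expand this rational in ℤ_19: compute digits iteratively via d_i = x_i mod 19, x_{i+1} = (x_i − d_i)/19. The first 6 digits are (1, 0, 12, 17, 10, 16).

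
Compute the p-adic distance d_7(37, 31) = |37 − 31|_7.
d_7(37, 31) = 1

Step 1 — x − y = 37 − 31 = 6. Step 2 — v_7(6) = 0 (factor: 6 = (7^0 · 6); the sign does not affect v_p). Step 3 — |x − y|_7 = 7^{0} = 1.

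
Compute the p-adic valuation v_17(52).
v_17(52) = 0

v_17(n) is the largest exponent k such that 17^k divides n. Factor out: 52 = 17^0 · 52. (Sign doesn't affect v_p.) So v_17(52) = 0.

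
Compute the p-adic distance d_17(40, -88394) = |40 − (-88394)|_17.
d_17(40, -88394) = 1/4913

Step 1 — x − y = 40 − (-88394) = 88434. Step 2 — v_17(88434) = 3 (factor: 88434 = (17^3 · 18); the sign does not affect v_p). Step 3 — |x − y|_17 = 17^{-3} = 1/4913.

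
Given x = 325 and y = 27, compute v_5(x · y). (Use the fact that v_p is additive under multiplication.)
v_5(8775) = 2

v_p(x) = 2 (factor: 325 = 5^2 · 13); v_p(y) = 0 (factor: 27 = 5^0 · 27). Additivity: v_p(xy) = v_p(x) + v_p(y) = 2 + 0 = 2. (Direct check: xy = 8775 = 5^2 · (351).)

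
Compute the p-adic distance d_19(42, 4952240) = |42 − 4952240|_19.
d_19(42, 4952240) = 1/2476099

Step 1 — x − y = 42 − 4952240 = -4952198. Step 2 — v_19(-4952198) = 5 (factor: -4952198 = −(19^5 · 2); the sign does not affect v_p). Step 3 — |x − y|_19 = 19^{-5} = 1/2476099.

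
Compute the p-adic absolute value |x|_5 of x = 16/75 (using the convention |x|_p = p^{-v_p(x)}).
|16/75|_5 = 25

Step 1 — compute v_5(x) by factoring powers of 5 out of the numerator and denominator: v_5(16/75) = -2. Step 2 — apply |x|_p = p^{-v_p(x)} = 5^{2} = 25.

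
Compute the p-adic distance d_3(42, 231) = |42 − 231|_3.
d_3(42, 231) = 1/27

Step 1 — x − y = 42 − 231 = -189. Step 2 — v_3(-189) = 3 (factor: -189 = −(3^3 · 7); the sign does not affect v_p). Step 3 — |x − y|_3 = 3^{-3} = 1/27.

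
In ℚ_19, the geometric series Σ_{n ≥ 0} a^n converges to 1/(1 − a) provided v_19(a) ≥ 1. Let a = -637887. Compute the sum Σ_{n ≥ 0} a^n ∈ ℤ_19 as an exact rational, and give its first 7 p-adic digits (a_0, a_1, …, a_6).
Σ a^n = 1/(1 − a) = 1/637888;  first 7 digits = (1, 0, 0, 2, 14, 18, 3)

v_19(a) = 3 ≥ 1, so the series converges in ℤ_19 to 1/(1 − a) = 1/(1 − (-637887)) = 1/637888. Expand this rational in ℤ_19: compute digits iteratively via d_i = x_i mod 19, x_{i+1} = (x_i − d_i)/19. The first 7 digits are (1, 0, 0, 2, 14, 18, 3).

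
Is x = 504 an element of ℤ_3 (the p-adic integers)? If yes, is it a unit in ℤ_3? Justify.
x ∈ ℤ_3 but not a unit; v_3(x) = 2 > 0

ℤ_3 = {x ∈ ℚ_3 : v_3(x) ≥ 0} and ℤ_3^× = {x ∈ ℤ_3 : v_3(x) = 0}. Here v_3(504) = v_3(num) − v_3(den) = 2; compare against these criteria.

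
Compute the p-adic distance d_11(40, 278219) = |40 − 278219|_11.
d_11(40, 278219) = 1/14641

Step 1 — x − y = 40 − 278219 = -278179. Step 2 — v_11(-278179) = 4 (factor: -278179 = −(11^4 · 19); the sign does not affect v_p). Step 3 — |x − y|_11 = 11^{-4} = 1/14641.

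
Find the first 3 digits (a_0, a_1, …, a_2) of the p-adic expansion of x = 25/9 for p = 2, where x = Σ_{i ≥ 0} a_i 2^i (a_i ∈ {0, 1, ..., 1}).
(a_0, …, a_2) = (1, 0, 0)

v_2(25/9) = 0 (numerator and denominator both coprime to 2), so x ∈ ℤ_2^×. Compute digits iteratively via a_i = x_i mod 2, x_{i+1} = (x_i − a_i)/2, with x_0 = x:
  x_0 = 25/9;  a_0 = 1;  x_1 = (x_0 − 1)/2 = 8/9
  x_1 = 8/9;  a_1 = 0;  x_2 = (x_1 − 0)/2 = 4/9
  x_2 = 4/9;  a_2 = 0;  x_3 = (x_2 − 0)/2 = 2/9
Digits: (1, 0, 0).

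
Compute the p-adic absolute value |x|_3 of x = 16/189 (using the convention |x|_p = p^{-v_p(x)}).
|16/189|_3 = 27

Step 1 — compute v_3(x) by factoring powers of 3 out of the numerator and denominator: v_3(16/189) = -3. Step 2 — apply |x|_p = p^{-v_p(x)} = 3^{3} = 27.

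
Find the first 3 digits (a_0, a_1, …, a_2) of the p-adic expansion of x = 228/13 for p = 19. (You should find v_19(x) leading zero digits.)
(a_0, …, a_2) = (0, 17, 5)

v_19(228/13) = 1, so a_0 = ... = a_0 = 0. Factor out: x = 19^1 · u with u = 12/13 a unit in ℤ_19. Expand u iteratively via a_{v+i} = u_i mod 19, u_{i+1} = (u_i − a_{v+i})/19:
  u_0 = 12/13;  a_1 = 17;  u_1 = (u_0 − 17)/19 = -11/13
  u_1 = -11/13;  a_2 = 5;  u_2 = (u_1 − 5)/19 = -4/13
Digits: (0, 17, 5).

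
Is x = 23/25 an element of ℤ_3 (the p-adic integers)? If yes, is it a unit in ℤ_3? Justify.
x ∈ ℤ_3^× (unit); v_3(x) = 0

ℤ_3 = {x ∈ ℚ_3 : v_3(x) ≥ 0} and ℤ_3^× = {x ∈ ℤ_3 : v_3(x) = 0}. Here v_3(23/25) = v_3(num) − v_3(den) = 0; compare against these criteria.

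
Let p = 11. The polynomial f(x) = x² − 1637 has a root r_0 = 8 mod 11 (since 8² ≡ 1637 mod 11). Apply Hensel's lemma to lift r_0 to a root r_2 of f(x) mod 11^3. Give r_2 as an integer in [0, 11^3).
r_2 = 855 (mod 1331)

Hensel's recurrence: r_{i+1} = r_i − f(r_i)·(f′(r_i))^{-1} mod 11^{i+2}, with f′(x) = 2x. Iterate:
  r_0 = 8 (mod 11)
  r_1 = 8 (mod 121)
  r_2 = 855 (mod 1331)
Final: r_2 = 855, and one checks f(r_2) ≡ 0 mod 11^3.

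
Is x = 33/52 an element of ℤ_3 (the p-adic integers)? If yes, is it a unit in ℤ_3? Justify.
x ∈ ℤ_3 but not a unit; v_3(x) = 1 > 0

ℤ_3 = {x ∈ ℚ_3 : v_3(x) ≥ 0} and ℤ_3^× = {x ∈ ℤ_3 : v_3(x) = 0}. Here v_3(33/52) = v_3(num) − v_3(den) = 1; compare against these criteria.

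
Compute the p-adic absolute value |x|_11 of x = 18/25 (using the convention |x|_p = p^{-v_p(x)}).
|18/25|_11 = 1

Step 1 — compute v_11(x) by factoring powers of 11 out of the numerator and denominator: v_11(18/25) = 0. Step 2 — apply |x|_p = p^{-v_p(x)} = 11^{0} = 1.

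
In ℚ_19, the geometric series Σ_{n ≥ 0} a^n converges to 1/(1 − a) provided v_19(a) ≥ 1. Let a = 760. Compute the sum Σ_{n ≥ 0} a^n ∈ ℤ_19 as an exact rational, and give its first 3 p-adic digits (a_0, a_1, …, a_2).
Σ a^n = 1/(1 − a) = -1/759;  first 3 digits = (1, 2, 6)

v_19(a) = 1 ≥ 1, so the series converges in ℤ_19 to 1/(1 − a) = 1/(1 − 760) = -1/759. Expand this rational in ℤ_19: compute digits iteratively via d_i = x_i mod 19, x_{i+1} = (x_i − d_i)/19. The first 3 digits are (1, 2, 6).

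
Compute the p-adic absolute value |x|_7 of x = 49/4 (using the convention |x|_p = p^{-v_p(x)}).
|49/4|_7 = 1/49

Step 1 — compute v_7(x) by factoring powers of 7 out of the numerator and denominator: v_7(49/4) = 2. Step 2 — apply |x|_p = p^{-v_p(x)} = 7^{-2} = 1/49.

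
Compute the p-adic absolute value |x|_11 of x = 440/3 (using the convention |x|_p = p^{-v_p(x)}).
|440/3|_11 = 1/11

Step 1 — compute v_11(x) by factoring powers of 11 out of the numerator and denominator: v_11(440/3) = 1. Step 2 — apply |x|_p = p^{-v_p(x)} = 11^{-1} = 1/11.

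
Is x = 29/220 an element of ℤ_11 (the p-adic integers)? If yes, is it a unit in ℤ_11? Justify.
x ∉ ℤ_11 (v_11(x) = -1 < 0)

ℤ_11 = {x ∈ ℚ_11 : v_11(x) ≥ 0} and ℤ_11^× = {x ∈ ℤ_11 : v_11(x) = 0}. Here v_11(29/220) = v_11(num) − v_11(den) = -1; compare against these criteria.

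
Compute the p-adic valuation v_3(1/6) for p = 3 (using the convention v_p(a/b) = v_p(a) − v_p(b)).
v_3(1/6) = -1

Factor powers of 3 from the numerator and denominator of the reduced fraction: 1 = 3^0 · 1 and 6 = 3^1 · 2. Apply v_p(a/b) = v_p(a) − v_p(b): v_3(1/6) = 0 − 1 = -1.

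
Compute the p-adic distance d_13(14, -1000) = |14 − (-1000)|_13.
d_13(14, -1000) = 1/169

Step 1 — x − y = 14 − (-1000) = 1014. Step 2 — v_13(1014) = 2 (factor: 1014 = (13^2 · 6); the sign does not affect v_p). Step 3 — |x − y|_13 = 13^{-2} = 1/169.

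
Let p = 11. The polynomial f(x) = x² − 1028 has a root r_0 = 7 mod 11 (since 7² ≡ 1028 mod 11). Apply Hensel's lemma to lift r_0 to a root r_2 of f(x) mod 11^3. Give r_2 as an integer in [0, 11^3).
r_2 = 414 (mod 1331)

Hensel's recurrence: r_{i+1} = r_i − f(r_i)·(f′(r_i))^{-1} mod 11^{i+2}, with f′(x) = 2x. Iterate:
  r_0 = 7 (mod 11)
  r_1 = 51 (mod 121)
  r_2 = 414 (mod 1331)
Final: r_2 = 414, and one checks f(r_2) ≡ 0 mod 11^3.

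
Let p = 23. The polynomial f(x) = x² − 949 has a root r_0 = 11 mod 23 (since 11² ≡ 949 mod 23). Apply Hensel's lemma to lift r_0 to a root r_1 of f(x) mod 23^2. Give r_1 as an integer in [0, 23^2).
r_1 = 241 (mod 529)

Hensel's recurrence: r_{i+1} = r_i − f(r_i)·(f′(r_i))^{-1} mod 23^{i+2}, with f′(x) = 2x. Iterate:
  r_0 = 11 (mod 23)
  r_1 = 241 (mod 529)
Final: r_1 = 241, and one checks f(r_1) ≡ 0 mod 23^2.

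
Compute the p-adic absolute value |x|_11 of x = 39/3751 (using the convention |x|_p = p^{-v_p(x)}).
|39/3751|_11 = 121

Step 1 — compute v_11(x) by factoring powers of 11 out of the numerator and denominator: v_11(39/3751) = -2. Step 2 — apply |x|_p = p^{-v_p(x)} = 11^{2} = 121.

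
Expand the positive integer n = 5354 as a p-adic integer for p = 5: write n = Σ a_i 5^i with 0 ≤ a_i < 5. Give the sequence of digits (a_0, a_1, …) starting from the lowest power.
(a_0, a_1, …) = (4, 0, 4, 2, 3, 1)

Repeated division by 5 gives the digits low-to-high: 5354 = 4 + 4·5^2 + 2·5^3 + 3·5^4 + 1·5^5. Digit sequence: (4, 0, 4, 2, 3, 1).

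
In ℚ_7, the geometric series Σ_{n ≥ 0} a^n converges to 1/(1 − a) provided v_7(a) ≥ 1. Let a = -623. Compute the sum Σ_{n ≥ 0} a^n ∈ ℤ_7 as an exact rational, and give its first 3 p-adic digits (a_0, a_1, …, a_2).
Σ a^n = 1/(1 − a) = 1/624;  first 3 digits = (1, 2, 5)

v_7(a) = 1 ≥ 1, so the series converges in ℤ_7 to 1/(1 − a) = 1/(1 − (-623)) = 1/624. Expand this rational in ℤ_7: compute digits iteratively via d_i = x_i mod 7, x_{i+1} = (x_i − d_i)/7. The first 3 digits are (1, 2, 5).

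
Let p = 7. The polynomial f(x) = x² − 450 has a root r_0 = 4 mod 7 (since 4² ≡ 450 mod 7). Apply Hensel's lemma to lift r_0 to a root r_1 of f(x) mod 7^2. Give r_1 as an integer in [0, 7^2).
r_1 = 46 (mod 49)

Hensel's recurrence: r_{i+1} = r_i − f(r_i)·(f′(r_i))^{-1} mod 7^{i+2}, with f′(x) = 2x. Iterate:
  r_0 = 4 (mod 7)
  r_1 = 46 (mod 49)
Final: r_1 = 46, and one checks f(r_1) ≡ 0 mod 7^2.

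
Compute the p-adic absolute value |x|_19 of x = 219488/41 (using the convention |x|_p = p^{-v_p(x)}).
|219488/41|_19 = 1/6859

Step 1 — compute v_19(x) by factoring powers of 19 out of the numerator and denominator: v_19(219488/41) = 3. Step 2 — apply |x|_p = p^{-v_p(x)} = 19^{-3} = 1/6859.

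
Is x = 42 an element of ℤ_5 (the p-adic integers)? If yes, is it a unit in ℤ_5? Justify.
x ∈ ℤ_5^× (unit); v_5(x) = 0

ℤ_5 = {x ∈ ℚ_5 : v_5(x) ≥ 0} and ℤ_5^× = {x ∈ ℤ_5 : v_5(x) = 0}. Here v_5(42) = v_5(num) − v_5(den) = 0; compare against these criteria.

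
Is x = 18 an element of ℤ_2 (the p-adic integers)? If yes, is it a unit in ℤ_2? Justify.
x ∈ ℤ_2 but not a unit; v_2(x) = 1 > 0

ℤ_2 = {x ∈ ℚ_2 : v_2(x) ≥ 0} and ℤ_2^× = {x ∈ ℤ_2 : v_2(x) = 0}. Here v_2(18) = v_2(num) − v_2(den) = 1; compare against these criteria.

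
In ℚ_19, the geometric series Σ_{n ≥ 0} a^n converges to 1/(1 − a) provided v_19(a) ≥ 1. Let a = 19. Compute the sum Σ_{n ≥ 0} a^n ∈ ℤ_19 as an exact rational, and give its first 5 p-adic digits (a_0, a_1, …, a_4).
Σ a^n = 1/(1 − a) = -1/18;  first 5 digits = (1, 1, 1, 1, 1)

v_19(a) = 1 ≥ 1, so the series converges in ℤ_19 to 1/(1 − a) = 1/(1 − 19) = -1/18. Expand this rational in ℤ_19: compute digits iteratively via d_i = x_i mod 19, x_{i+1} = (x_i − d_i)/19. The first 5 digits are (1, 1, 1, 1, 1).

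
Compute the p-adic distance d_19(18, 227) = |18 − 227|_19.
d_19(18, 227) = 1/19

Step 1 — x − y = 18 − 227 = -209. Step 2 — v_19(-209) = 1 (factor: -209 = −(19^1 · 11); the sign does not affect v_p). Step 3 — |x − y|_19 = 19^{-1} = 1/19.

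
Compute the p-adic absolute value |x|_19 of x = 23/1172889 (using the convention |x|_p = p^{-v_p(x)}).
|23/1172889|_19 = 130321

Step 1 — compute v_19(x) by factoring powers of 19 out of the numerator and denominator: v_19(23/1172889) = -4. Step 2 — apply |x|_p = p^{-v_p(x)} = 19^{4} = 130321.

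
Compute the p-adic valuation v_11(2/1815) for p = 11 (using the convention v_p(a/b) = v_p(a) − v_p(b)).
v_11(2/1815) = -2

Factor powers of 11 from the numerator and denominator of the reduced fraction: 2 = 11^0 · 2 and 1815 = 11^2 · 15. Apply v_p(a/b) = v_p(a) − v_p(b): v_11(2/1815) = 0 − 2 = -2.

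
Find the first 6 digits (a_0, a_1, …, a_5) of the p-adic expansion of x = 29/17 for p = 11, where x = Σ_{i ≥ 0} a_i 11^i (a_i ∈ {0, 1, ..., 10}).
(a_0, …, a_5) = (3, 7, 0, 9, 5, 4)

v_11(29/17) = 0 (numerator and denominator both coprime to 11), so x ∈ ℤ_11^×. Compute digits iteratively via a_i = x_i mod 11, x_{i+1} = (x_i − a_i)/11, with x_0 = x:
  x_0 = 29/17;  a_0 = 3;  x_1 = (x_0 − 3)/11 = -2/17
  x_1 = -2/17;  a_1 = 7;  x_2 = (x_1 − 7)/11 = -11/17
  x_2 = -11/17;  a_2 = 0;  x_3 = (x_2 − 0)/11 = -1/17
  x_3 = -1/17;  a_3 = 9;  x_4 = (x_3 − 9)/11 = -14/17
  x_4 = -14/17;  a_4 = 5;  x_5 = (x_4 − 5)/11 = -9/17
  x_5 = -9/17;  a_5 = 4;  x_6 = (x_5 − 4)/11 = -7/17
Digits: (3, 7, 0, 9, 5, 4).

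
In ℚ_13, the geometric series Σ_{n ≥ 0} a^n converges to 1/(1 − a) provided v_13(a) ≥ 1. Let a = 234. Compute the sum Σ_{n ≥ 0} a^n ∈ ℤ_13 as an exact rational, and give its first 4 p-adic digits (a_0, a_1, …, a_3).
Σ a^n = 1/(1 − a) = -1/233;  first 4 digits = (1, 5, 0, 7)

v_13(a) = 1 ≥ 1, so the series converges in ℤ_13 to 1/(1 − a) = 1/(1 − 234) = -1/233. Expand this rational in ℤ_13: compute digits iteratively via d_i = x_i mod 13, x_{i+1} = (x_i − d_i)/13. The first 4 digits are (1, 5, 0, 7).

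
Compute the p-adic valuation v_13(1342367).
v_13(1342367) = 4

v_13(n) is the largest exponent k such that 13^k divides n. Factor out: 1342367 = 13^4 · 47. (Sign doesn't affect v_p.) So v_13(1342367) = 4.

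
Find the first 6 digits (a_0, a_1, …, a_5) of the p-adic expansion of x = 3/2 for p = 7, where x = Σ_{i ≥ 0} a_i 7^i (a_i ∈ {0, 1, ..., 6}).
(a_0, …, a_5) = (5, 3, 3, 3, 3, 3)

v_7(3/2) = 0 (numerator and denominator both coprime to 7), so x ∈ ℤ_7^×. Compute digits iteratively via a_i = x_i mod 7, x_{i+1} = (x_i − a_i)/7, with x_0 = x:
  x_0 = 3/2;  a_0 = 5;  x_1 = (x_0 − 5)/7 = -1/2
  x_1 = -1/2;  a_1 = 3;  x_2 = (x_1 − 3)/7 = -1/2
  x_2 = -1/2;  a_2 = 3;  x_3 = (x_2 − 3)/7 = -1/2
  x_3 = -1/2;  a_3 = 3;  x_4 = (x_3 − 3)/7 = -1/2
  x_4 = -1/2;  a_4 = 3;  x_5 = (x_4 − 3)/7 = -1/2
  x_5 = -1/2;  a_5 = 3;  x_6 = (x_5 − 3)/7 = -1/2
Digits: (5, 3, 3, 3, 3, 3).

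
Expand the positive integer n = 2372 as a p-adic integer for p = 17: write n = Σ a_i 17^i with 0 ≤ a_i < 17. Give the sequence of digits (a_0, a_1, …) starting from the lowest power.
(a_0, a_1, …) = (9, 3, 8)

Repeated division by 17 gives the digits low-to-high: 2372 = 9 + 3·17^1 + 8·17^2. Digit sequence: (9, 3, 8).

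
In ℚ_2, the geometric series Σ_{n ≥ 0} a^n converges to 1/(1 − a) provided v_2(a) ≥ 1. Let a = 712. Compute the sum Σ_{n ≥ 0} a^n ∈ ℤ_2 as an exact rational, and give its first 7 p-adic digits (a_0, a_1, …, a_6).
Σ a^n = 1/(1 − a) = -1/711;  first 7 digits = (1, 0, 0, 1, 0, 0, 0)

v_2(a) = 3 ≥ 1, so the series converges in ℤ_2 to 1/(1 − a) = 1/(1 − 712) = -1/711. Expand this rational in ℤ_2: compute digits iteratively via d_i = x_i mod 2, x_{i+1} = (x_i − d_i)/2. The first 7 digits are (1, 0, 0, 1, 0, 0, 0).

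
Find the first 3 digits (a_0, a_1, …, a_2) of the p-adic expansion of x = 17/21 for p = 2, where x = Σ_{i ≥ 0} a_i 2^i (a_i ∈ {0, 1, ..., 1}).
(a_0, …, a_2) = (1, 0, 1)

v_2(17/21) = 0 (numerator and denominator both coprime to 2), so x ∈ ℤ_2^×. Compute digits iteratively via a_i = x_i mod 2, x_{i+1} = (x_i − a_i)/2, with x_0 = x:
  x_0 = 17/21;  a_0 = 1;  x_1 = (x_0 − 1)/2 = -2/21
  x_1 = -2/21;  a_1 = 0;  x_2 = (x_1 − 0)/2 = -1/21
  x_2 = -1/21;  a_2 = 1;  x_3 = (x_2 − 1)/2 = -11/21
Digits: (1, 0, 1).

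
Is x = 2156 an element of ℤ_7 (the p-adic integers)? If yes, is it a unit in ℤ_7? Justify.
x ∈ ℤ_7 but not a unit; v_7(x) = 2 > 0

ℤ_7 = {x ∈ ℚ_7 : v_7(x) ≥ 0} and ℤ_7^× = {x ∈ ℤ_7 : v_7(x) = 0}. Here v_7(2156) = v_7(num) − v_7(den) = 2; compare against these criteria.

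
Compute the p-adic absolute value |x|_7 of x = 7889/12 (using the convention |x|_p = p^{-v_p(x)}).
|7889/12|_7 = 1/343

Step 1 — compute v_7(x) by factoring powers of 7 out of the numerator and denominator: v_7(7889/12) = 3. Step 2 — apply |x|_p = p^{-v_p(x)} = 7^{-3} = 1/343.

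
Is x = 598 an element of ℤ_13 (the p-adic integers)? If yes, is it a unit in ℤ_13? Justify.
x ∈ ℤ_13 but not a unit; v_13(x) = 1 > 0

ℤ_13 = {x ∈ ℚ_13 : v_13(x) ≥ 0} and ℤ_13^× = {x ∈ ℤ_13 : v_13(x) = 0}. Here v_13(598) = v_13(num) − v_13(den) = 1; compare against these criteria.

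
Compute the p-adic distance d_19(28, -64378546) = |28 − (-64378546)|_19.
d_19(28, -64378546) = 1/2476099

Step 1 — x − y = 28 − (-64378546) = 64378574. Step 2 — v_19(64378574) = 5 (factor: 64378574 = (19^5 · 26); the sign does not affect v_p). Step 3 — |x − y|_19 = 19^{-5} = 1/2476099.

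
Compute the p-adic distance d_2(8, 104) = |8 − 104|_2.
d_2(8, 104) = 1/32

Step 1 — x − y = 8 − 104 = -96. Step 2 — v_2(-96) = 5 (factor: -96 = −(2^5 · 3); the sign does not affect v_p). Step 3 — |x − y|_2 = 2^{-5} = 1/32.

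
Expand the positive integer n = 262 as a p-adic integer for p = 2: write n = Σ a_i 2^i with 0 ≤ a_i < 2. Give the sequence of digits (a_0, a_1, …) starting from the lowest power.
(a_0, a_1, …) = (0, 1, 1, 0, 0, 0, 0, 0, 1)

Repeated division by 2 gives the digits low-to-high: 262 = 1·2^1 + 1·2^2 + 1·2^8. Digit sequence: (0, 1, 1, 0, 0, 0, 0, 0, 1).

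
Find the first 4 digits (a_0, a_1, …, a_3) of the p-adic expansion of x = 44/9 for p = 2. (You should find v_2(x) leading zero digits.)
(a_0, …, a_3) = (0, 0, 1, 1)

v_2(44/9) = 2, so a_0 = ... = a_1 = 0. Factor out: x = 2^2 · u with u = 11/9 a unit in ℤ_2. Expand u iteratively via a_{v+i} = u_i mod 2, u_{i+1} = (u_i − a_{v+i})/2:
  u_0 = 11/9;  a_2 = 1;  u_1 = (u_0 − 1)/2 = 1/9
  u_1 = 1/9;  a_3 = 1;  u_2 = (u_1 − 1)/2 = -4/9
Digits: (0, 0, 1, 1).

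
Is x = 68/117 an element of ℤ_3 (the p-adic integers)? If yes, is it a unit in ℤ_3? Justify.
x ∉ ℤ_3 (v_3(x) = -2 < 0)

ℤ_3 = {x ∈ ℚ_3 : v_3(x) ≥ 0} and ℤ_3^× = {x ∈ ℤ_3 : v_3(x) = 0}. Here v_3(68/117) = v_3(num) − v_3(den) = -2; compare against these criteria.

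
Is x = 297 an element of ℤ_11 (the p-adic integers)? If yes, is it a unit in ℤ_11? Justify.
x ∈ ℤ_11 but not a unit; v_11(x) = 1 > 0

ℤ_11 = {x ∈ ℚ_11 : v_11(x) ≥ 0} and ℤ_11^× = {x ∈ ℤ_11 : v_11(x) = 0}. Here v_11(297) = v_11(num) − v_11(den) = 1; compare against these criteria.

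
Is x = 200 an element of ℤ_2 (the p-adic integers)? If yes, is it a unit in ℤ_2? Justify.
x ∈ ℤ_2 but not a unit; v_2(x) = 3 > 0

ℤ_2 = {x ∈ ℚ_2 : v_2(x) ≥ 0} and ℤ_2^× = {x ∈ ℤ_2 : v_2(x) = 0}. Here v_2(200) = v_2(num) − v_2(den) = 3; compare against these criteria.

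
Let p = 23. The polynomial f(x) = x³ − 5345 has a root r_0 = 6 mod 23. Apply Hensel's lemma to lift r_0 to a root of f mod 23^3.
r_2 = 7964 (mod 12167)

Hensel: r_{i+1} = r_i − f(r_i)/f′(r_i) mod 23^{i+2}, where f′(x) = 3x². Iterate:
  r_0 = 6 (mod 23)
  r_1 = 29 (mod 529)
  r_2 = 7964 (mod 12167)
Final: r = 7964 with f(r) ≡ 0 mod 23^3.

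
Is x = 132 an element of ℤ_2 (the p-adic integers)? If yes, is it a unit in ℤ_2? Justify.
x ∈ ℤ_2 but not a unit; v_2(x) = 2 > 0

ℤ_2 = {x ∈ ℚ_2 : v_2(x) ≥ 0} and ℤ_2^× = {x ∈ ℤ_2 : v_2(x) = 0}. Here v_2(132) = v_2(num) − v_2(den) = 2; compare against these criteria.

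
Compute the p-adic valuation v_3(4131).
v_3(4131) = 5

v_3(n) is the largest exponent k such that 3^k divides n. Factor out: 4131 = 3^5 · 17. (Sign doesn't affect v_p.) So v_3(4131) = 5.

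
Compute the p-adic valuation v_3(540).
v_3(540) = 3

v_3(n) is the largest exponent k such that 3^k divides n. Factor out: 540 = 3^3 · 20. (Sign doesn't affect v_p.) So v_3(540) = 3.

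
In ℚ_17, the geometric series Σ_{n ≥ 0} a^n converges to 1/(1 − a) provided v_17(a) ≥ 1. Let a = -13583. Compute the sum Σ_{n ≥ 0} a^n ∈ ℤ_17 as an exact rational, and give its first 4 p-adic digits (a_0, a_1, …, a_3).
Σ a^n = 1/(1 − a) = 1/13584;  first 4 digits = (1, 0, 4, 14)

v_17(a) = 2 ≥ 1, so the series converges in ℤ_17 to 1/(1 − a) = 1/(1 − (-13583)) = 1/13584. Expand this rational in ℤ_17: compute digits iteratively via d_i = x_i mod 17, x_{i+1} = (x_i − d_i)/17. The first 4 digits are (1, 0, 4, 14).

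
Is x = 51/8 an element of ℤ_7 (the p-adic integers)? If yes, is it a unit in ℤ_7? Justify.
x ∈ ℤ_7^× (unit); v_7(x) = 0

ℤ_7 = {x ∈ ℚ_7 : v_7(x) ≥ 0} and ℤ_7^× = {x ∈ ℤ_7 : v_7(x) = 0}. Here v_7(51/8) = v_7(num) − v_7(den) = 0; compare against these criteria.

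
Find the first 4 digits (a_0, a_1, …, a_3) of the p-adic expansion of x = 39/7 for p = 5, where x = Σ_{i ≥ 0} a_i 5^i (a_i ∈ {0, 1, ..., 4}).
(a_0, …, a_3) = (2, 0, 3, 3)

v_5(39/7) = 0 (numerator and denominator both coprime to 5), so x ∈ ℤ_5^×. Compute digits iteratively via a_i = x_i mod 5, x_{i+1} = (x_i − a_i)/5, with x_0 = x:
  x_0 = 39/7;  a_0 = 2;  x_1 = (x_0 − 2)/5 = 5/7
  x_1 = 5/7;  a_1 = 0;  x_2 = (x_1 − 0)/5 = 1/7
  x_2 = 1/7;  a_2 = 3;  x_3 = (x_2 − 3)/5 = -4/7
  x_3 = -4/7;  a_3 = 3;  x_4 = (x_3 − 3)/5 = -5/7
Digits: (2, 0, 3, 3).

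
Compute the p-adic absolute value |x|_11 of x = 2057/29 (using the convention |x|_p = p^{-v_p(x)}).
|2057/29|_11 = 1/121

Step 1 — compute v_11(x) by factoring powers of 11 out of the numerator and denominator: v_11(2057/29) = 2. Step 2 — apply |x|_p = p^{-v_p(x)} = 11^{-2} = 1/121.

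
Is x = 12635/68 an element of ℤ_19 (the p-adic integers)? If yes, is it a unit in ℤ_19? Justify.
x ∈ ℤ_19 but not a unit; v_19(x) = 2 > 0

ℤ_19 = {x ∈ ℚ_19 : v_19(x) ≥ 0} and ℤ_19^× = {x ∈ ℤ_19 : v_19(x) = 0}. Here v_19(12635/68) = v_19(num) − v_19(den) = 2; compare against these criteria.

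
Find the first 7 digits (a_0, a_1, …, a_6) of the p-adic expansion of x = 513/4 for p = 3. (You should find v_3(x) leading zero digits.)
(a_0, …, a_6) = (0, 0, 0, 1, 2, 2, 0)

v_3(513/4) = 3, so a_0 = ... = a_2 = 0. Factor out: x = 3^3 · u with u = 19/4 a unit in ℤ_3. Expand u iteratively via a_{v+i} = u_i mod 3, u_{i+1} = (u_i − a_{v+i})/3:
  u_0 = 19/4;  a_3 = 1;  u_1 = (u_0 − 1)/3 = 5/4
  u_1 = 5/4;  a_4 = 2;  u_2 = (u_1 − 2)/3 = -1/4
  u_2 = -1/4;  a_5 = 2;  u_3 = (u_2 − 2)/3 = -3/4
  u_3 = -3/4;  a_6 = 0;  u_4 = (u_3 − 0)/3 = -1/4
Digits: (0, 0, 0, 1, 2, 2, 0).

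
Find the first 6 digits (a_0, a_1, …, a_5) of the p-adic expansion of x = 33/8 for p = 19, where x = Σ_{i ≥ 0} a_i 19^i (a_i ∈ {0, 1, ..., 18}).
(a_0, …, a_5) = (16, 16, 11, 16, 11, 16)

v_19(33/8) = 0 (numerator and denominator both coprime to 19), so x ∈ ℤ_19^×. Compute digits iteratively via a_i = x_i mod 19, x_{i+1} = (x_i − a_i)/19, with x_0 = x:
  x_0 = 33/8;  a_0 = 16;  x_1 = (x_0 − 16)/19 = -5/8
  x_1 = -5/8;  a_1 = 16;  x_2 = (x_1 − 16)/19 = -7/8
  x_2 = -7/8;  a_2 = 11;  x_3 = (x_2 − 11)/19 = -5/8
  x_3 = -5/8;  a_3 = 16;  x_4 = (x_3 − 16)/19 = -7/8
  x_4 = -7/8;  a_4 = 11;  x_5 = (x_4 − 11)/19 = -5/8
  x_5 = -5/8;  a_5 = 16;  x_6 = (x_5 − 16)/19 = -7/8
Digits: (16, 16, 11, 16, 11, 16).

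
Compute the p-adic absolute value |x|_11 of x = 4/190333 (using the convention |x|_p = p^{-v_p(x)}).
|4/190333|_11 = 14641

Step 1 — compute v_11(x) by factoring powers of 11 out of the numerator and denominator: v_11(4/190333) = -4. Step 2 — apply |x|_p = p^{-v_p(x)} = 11^{4} = 14641.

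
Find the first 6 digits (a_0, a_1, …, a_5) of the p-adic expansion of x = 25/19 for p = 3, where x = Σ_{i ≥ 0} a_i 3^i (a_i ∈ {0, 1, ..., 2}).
(a_0, …, a_5) = (1, 2, 0, 2, 1, 1)

v_3(25/19) = 0 (numerator and denominator both coprime to 3), so x ∈ ℤ_3^×. Compute digits iteratively via a_i = x_i mod 3, x_{i+1} = (x_i − a_i)/3, with x_0 = x:
  x_0 = 25/19;  a_0 = 1;  x_1 = (x_0 − 1)/3 = 2/19
  x_1 = 2/19;  a_1 = 2;  x_2 = (x_1 − 2)/3 = -12/19
  x_2 = -12/19;  a_2 = 0;  x_3 = (x_2 − 0)/3 = -4/19
  x_3 = -4/19;  a_3 = 2;  x_4 = (x_3 − 2)/3 = -14/19
  x_4 = -14/19;  a_4 = 1;  x_5 = (x_4 − 1)/3 = -11/19
  x_5 = -11/19;  a_5 = 1;  x_6 = (x_5 − 1)/3 = -10/19
Digits: (1, 2, 0, 2, 1, 1).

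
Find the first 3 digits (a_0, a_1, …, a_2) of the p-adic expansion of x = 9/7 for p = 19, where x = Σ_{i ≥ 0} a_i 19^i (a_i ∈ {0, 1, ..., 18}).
(a_0, …, a_2) = (4, 8, 5)

v_19(9/7) = 0 (numerator and denominator both coprime to 19), so x ∈ ℤ_19^×. Compute digits iteratively via a_i = x_i mod 19, x_{i+1} = (x_i − a_i)/19, with x_0 = x:
  x_0 = 9/7;  a_0 = 4;  x_1 = (x_0 − 4)/19 = -1/7
  x_1 = -1/7;  a_1 = 8;  x_2 = (x_1 − 8)/19 = -3/7
  x_2 = -3/7;  a_2 = 5;  x_3 = (x_2 − 5)/19 = -2/7
Digits: (4, 8, 5).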